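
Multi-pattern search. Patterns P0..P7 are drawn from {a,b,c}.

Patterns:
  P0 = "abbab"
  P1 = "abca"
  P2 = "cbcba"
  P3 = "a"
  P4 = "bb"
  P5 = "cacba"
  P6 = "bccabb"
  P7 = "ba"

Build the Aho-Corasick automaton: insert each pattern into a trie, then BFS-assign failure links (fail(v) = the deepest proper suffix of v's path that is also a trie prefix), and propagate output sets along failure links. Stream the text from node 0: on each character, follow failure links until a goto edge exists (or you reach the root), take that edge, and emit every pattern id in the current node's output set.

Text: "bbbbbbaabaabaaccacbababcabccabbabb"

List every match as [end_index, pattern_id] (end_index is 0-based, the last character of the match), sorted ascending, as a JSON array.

Construct AC machine:
Trie nodes:
  n0 'ε': a→1 b→13 c→8
  n1 'a': b→2  ←P3
  n2 'ab': b→3 c→6
  n3 'abb': a→4
  n4 'abba': b→5
  n5 'abbab': ·  ←P0
  n6 'abc': a→7
  n7 'abca': ·  ←P1
  n8 'c': a→15 b→9
  n9 'cb': c→10
  n10 'cbc': b→11
  n11 'cbcb': a→12
  n12 'cbcba': ·  ←P2
  n13 'b': a→24 b→14 c→19
  n14 'bb': ·  ←P4
  n15 'ca': c→16
  n16 'cac': b→17
  n17 'cacb': a→18
  n18 'cacba': ·  ←P5
  n19 'bc': c→20
  n20 'bcc': a→21
  n21 'bcca': b→22
  n22 'bccab': b→23
  n23 'bccabb': ·  ←P6
  n24 'ba': ·  ←P7

BFS fail/out derivation:
  n1('a'): parent n0 fail=0; on 'a' 0 → fail=0;  out {3}∪∅={3}
  n8('c'): parent n0 fail=0; on 'c' 0 → fail=0;  out ∅∪∅=∅
  n13('b'): parent n0 fail=0; on 'b' 0 → fail=0;  out ∅∪∅=∅
  n2('ab'): parent n1 fail=0; on 'b' 0 → fail=13;  out ∅∪∅=∅
  n9('cb'): parent n8 fail=0; on 'b' 0 → fail=13;  out ∅∪∅=∅
  n14('bb'): parent n13 fail=0; on 'b' 0 → fail=13;  out {4}∪∅={4}
  n15('ca'): parent n8 fail=0; on 'a' 0 → fail=1;  out ∅∪{3}={3}
  n19('bc'): parent n13 fail=0; on 'c' 0 → fail=8;  out ∅∪∅=∅
  n24('ba'): parent n13 fail=0; on 'a' 0 → fail=1;  out {7}∪{3}={3,7}
  n3('abb'): parent n2 fail=13; on 'b' 13 → fail=14;  out ∅∪{4}={4}
  n6('abc'): parent n2 fail=13; on 'c' 13 → fail=19;  out ∅∪∅=∅
  n10('cbc'): parent n9 fail=13; on 'c' 13 → fail=19;  out ∅∪∅=∅
  n16('cac'): parent n15 fail=1; on 'c' 1→0 → fail=8;  out ∅∪∅=∅
  n20('bcc'): parent n19 fail=8; on 'c' 8→0 → fail=8;  out ∅∪∅=∅
  n4('abba'): parent n3 fail=14; on 'a' 14→13 → fail=24;  out ∅∪{3,7}={3,7}
  n7('abca'): parent n6 fail=19; on 'a' 19→8 → fail=15;  out {1}∪{3}={1,3}
  n11('cbcb'): parent n10 fail=19; on 'b' 19→8 → fail=9;  out ∅∪∅=∅
  n17('cacb'): parent n16 fail=8; on 'b' 8 → fail=9;  out ∅∪∅=∅
  n21('bcca'): parent n20 fail=8; on 'a' 8 → fail=15;  out ∅∪{3}={3}
  n5('abbab'): parent n4 fail=24; on 'b' 24→1 → fail=2;  out {0}∪∅={0}
  n12('cbcba'): parent n11 fail=9; on 'a' 9→13 → fail=24;  out {2}∪{3,7}={2,3,7}
  n18('cacba'): parent n17 fail=9; on 'a' 9→13 → fail=24;  out {5}∪{3,7}={3,5,7}
  n22('bccab'): parent n21 fail=15; on 'b' 15→1 → fail=2;  out ∅∪∅=∅
  n23('bccabb'): parent n22 fail=2; on 'b' 2 → fail=3;  out {6}∪{4}={4,6}

Scan:
[0] read 'b'  n0⇒n13
[1] read 'b'  n13⇒n14  ** P4@[0:1]
[2] read 'b'  n14⇒n14 (fail-walked)  ** P4@[1:2]
[3] read 'b'  n14⇒n14 (fail-walked)  ** P4@[2:3]
[4] read 'b'  n14⇒n14 (fail-walked)  ** P4@[3:4]
[5] read 'b'  n14⇒n14 (fail-walked)  ** P4@[4:5]
[6] read 'a'  n14⇒n24 (fail-walked)  ** P3@[6:6],P7@[5:6]
[7] read 'a'  n24⇒n1 (fail-walked)  ** P3@[7:7]
[8] read 'b'  n1⇒n2
[9] read 'a'  n2⇒n24 (fail-walked)  ** P3@[9:9],P7@[8:9]
[10] read 'a'  n24⇒n1 (fail-walked)  ** P3@[10:10]
[11] read 'b'  n1⇒n2
[12] read 'a'  n2⇒n24 (fail-walked)  ** P3@[12:12],P7@[11:12]
[13] read 'a'  n24⇒n1 (fail-walked)  ** P3@[13:13]
[14] read 'c'  n1⇒n8 (fail-walked)
[15] read 'c'  n8⇒n8 (fail-walked)
[16] read 'a'  n8⇒n15  ** P3@[16:16]
[17] read 'c'  n15⇒n16
[18] read 'b'  n16⇒n17
[19] read 'a'  n17⇒n18  ** P3@[19:19],P5@[15:19],P7@[18:19]
[20] read 'b'  n18⇒n2 (fail-walked)
[21] read 'a'  n2⇒n24 (fail-walked)  ** P3@[21:21],P7@[20:21]
[22] read 'b'  n24⇒n2 (fail-walked)
[23] read 'c'  n2⇒n6
[24] read 'a'  n6⇒n7  ** P1@[21:24],P3@[24:24]
[25] read 'b'  n7⇒n2 (fail-walked)
[26] read 'c'  n2⇒n6
[27] read 'c'  n6⇒n20 (fail-walked)
[28] read 'a'  n20⇒n21  ** P3@[28:28]
[29] read 'b'  n21⇒n22
[30] read 'b'  n22⇒n23  ** P4@[29:30],P6@[25:30]
[31] read 'a'  n23⇒n4 (fail-walked)  ** P3@[31:31],P7@[30:31]
[32] read 'b'  n4⇒n5  ** P0@[28:32]
[33] read 'b'  n5⇒n3 (fail-walked)  ** P4@[32:33]

Result: [[1,4],[2,4],[3,4],[4,4],[5,4],[6,3],[6,7],[7,3],[9,3],[9,7],[10,3],[12,3],[12,7],[13,3],[16,3],[19,3],[19,5],[19,7],[21,3],[21,7],[24,1],[24,3],[28,3],[30,4],[30,6],[31,3],[31,7],[32,0],[33,4]]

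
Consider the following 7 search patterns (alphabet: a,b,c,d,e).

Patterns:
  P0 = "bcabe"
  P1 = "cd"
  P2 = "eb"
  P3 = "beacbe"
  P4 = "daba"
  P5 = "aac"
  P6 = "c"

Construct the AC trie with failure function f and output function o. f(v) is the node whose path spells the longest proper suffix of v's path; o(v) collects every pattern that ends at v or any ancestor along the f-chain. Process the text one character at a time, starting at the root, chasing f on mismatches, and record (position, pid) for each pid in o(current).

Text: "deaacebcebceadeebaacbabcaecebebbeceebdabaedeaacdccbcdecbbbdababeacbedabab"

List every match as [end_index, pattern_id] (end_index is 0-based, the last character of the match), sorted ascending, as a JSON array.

Construct AC machine:
Trie nodes:
  n0 'ε': a→19 b→1 c→6 d→15 e→8
  n1 'b': c→2 e→10
  n2 'bc': a→3
  n3 'bca': b→4
  n4 'bcab': e→5
  n5 'bcabe': ·  [P0 ends]
  n6 'c': d→7  [P6 ends]
  n7 'cd': ·  [P1 ends]
  n8 'e': b→9
  n9 'eb': ·  [P2 ends]
  n10 'be': a→11
  n11 'bea': c→12
  n12 'beac': b→13
  n13 'beacb': e→14
  n14 'beacbe': ·  [P3 ends]
  n15 'd': a→16
  n16 'da': b→17
  n17 'dab': a→18
  n18 'daba': ·  [P4 ends]
  n19 'a': a→20
  n20 'aa': c→21
  n21 'aac': ·  [P5 ends]

BFS fail/out derivation:
  n1('b'): parent n0 fail=0; on 'b' 0 → fail=0;  out ∅∪∅=∅
  n6('c'): parent n0 fail=0; on 'c' 0 → fail=0;  out {6}∪∅={6}
  n8('e'): parent n0 fail=0; on 'e' 0 → fail=0;  out ∅∪∅=∅
  n15('d'): parent n0 fail=0; on 'd' 0 → fail=0;  out ∅∪∅=∅
  n19('a'): parent n0 fail=0; on 'a' 0 → fail=0;  out ∅∪∅=∅
  n2('bc'): parent n1 fail=0; on 'c' 0 → fail=6;  out ∅∪{6}={6}
  n7('cd'): parent n6 fail=0; on 'd' 0 → fail=15;  out {1}∪∅={1}
  n9('eb'): parent n8 fail=0; on 'b' 0 → fail=1;  out {2}∪∅={2}
  n10('be'): parent n1 fail=0; on 'e' 0 → fail=8;  out ∅∪∅=∅
  n16('da'): parent n15 fail=0; on 'a' 0 → fail=19;  out ∅∪∅=∅
  n20('aa'): parent n19 fail=0; on 'a' 0 → fail=19;  out ∅∪∅=∅
  n3('bca'): parent n2 fail=6; on 'a' 6→0 → fail=19;  out ∅∪∅=∅
  n11('bea'): parent n10 fail=8; on 'a' 8→0 → fail=19;  out ∅∪∅=∅
  n17('dab'): parent n16 fail=19; on 'b' 19→0 → fail=1;  out ∅∪∅=∅
  n21('aac'): parent n20 fail=19; on 'c' 19→0 → fail=6;  out {5}∪{6}={5,6}
  n4('bcab'): parent n3 fail=19; on 'b' 19→0 → fail=1;  out ∅∪∅=∅
  n12('beac'): parent n11 fail=19; on 'c' 19→0 → fail=6;  out ∅∪{6}={6}
  n18('daba'): parent n17 fail=1; on 'a' 1→0 → fail=19;  out {4}∪∅={4}
  n5('bcabe'): parent n4 fail=1; on 'e' 1 → fail=10;  out {0}∪∅={0}
  n13('beacb'): parent n12 fail=6; on 'b' 6→0 → fail=1;  out ∅∪∅=∅
  n14('beacbe'): parent n13 fail=1; on 'e' 1 → fail=10;  out {3}∪∅={3}

Text stream:
[0] read 'd'  n0⇒n15
[1] read 'e'  n15⇒n8 ·f
[2] read 'a'  n8⇒n19 ·f
[3] read 'a'  n19⇒n20
[4] read 'c'  n20⇒n21  → match P5@[2:4],P6@[4:4]
[5] read 'e'  n21⇒n8 ·f
[6] read 'b'  n8⇒n9  → match P2@[5:6]
[7] read 'c'  n9⇒n2 ·f  → match P6@[7:7]
[8] read 'e'  n2⇒n8 ·f
[9] read 'b'  n8⇒n9  → match P2@[8:9]
[10] read 'c'  n9⇒n2 ·f  → match P6@[10:10]
[11] read 'e'  n2⇒n8 ·f
[12] read 'a'  n8⇒n19 ·f
[13] read 'd'  n19⇒n15 ·f
[14] read 'e'  n15⇒n8 ·f
[15] read 'e'  n8⇒n8 ·f
[16] read 'b'  n8⇒n9  → match P2@[15:16]
[17] read 'a'  n9⇒n19 ·f
[18] read 'a'  n19⇒n20
[19] read 'c'  n20⇒n21  → match P5@[17:19],P6@[19:19]
[20] read 'b'  n21⇒n1 ·f
[21] read 'a'  n1⇒n19 ·f
[22] read 'b'  n19⇒n1 ·f
[23] read 'c'  n1⇒n2  → match P6@[23:23]
[24] read 'a'  n2⇒n3
[25] read 'e'  n3⇒n8 ·f
[26] read 'c'  n8⇒n6 ·f  → match P6@[26:26]
[27] read 'e'  n6⇒n8 ·f
[28] read 'b'  n8⇒n9  → match P2@[27:28]
[29] read 'e'  n9⇒n10 ·f
[30] read 'b'  n10⇒n9 ·f  → match P2@[29:30]
[31] read 'b'  n9⇒n1 ·f
[32] read 'e'  n1⇒n10
[33] read 'c'  n10⇒n6 ·f  → match P6@[33:33]
[34] read 'e'  n6⇒n8 ·f
[35] read 'e'  n8⇒n8 ·f
[36] read 'b'  n8⇒n9  → match P2@[35:36]
[37] read 'd'  n9⇒n15 ·f
[38] read 'a'  n15⇒n16
[39] read 'b'  n16⇒n17
[40] read 'a'  n17⇒n18  → match P4@[37:40]
[41] read 'e'  n18⇒n8 ·f
[42] read 'd'  n8⇒n15 ·f
[43] read 'e'  n15⇒n8 ·f
[44] read 'a'  n8⇒n19 ·f
[45] read 'a'  n19⇒n20
[46] read 'c'  n20⇒n21  → match P5@[44:46],P6@[46:46]
[47] read 'd'  n21⇒n7 ·f  → match P1@[46:47]
[48] read 'c'  n7⇒n6 ·f  → match P6@[48:48]
[49] read 'c'  n6⇒n6 ·f  → match P6@[49:49]
[50] read 'b'  n6⇒n1 ·f
[51] read 'c'  n1⇒n2  → match P6@[51:51]
[52] read 'd'  n2⇒n7 ·f  → match P1@[51:52]
[53] read 'e'  n7⇒n8 ·f
[54] read 'c'  n8⇒n6 ·f  → match P6@[54:54]
[55] read 'b'  n6⇒n1 ·f
[56] read 'b'  n1⇒n1 ·f
[57] read 'b'  n1⇒n1 ·f
[58] read 'd'  n1⇒n15 ·f
[59] read 'a'  n15⇒n16
[60] read 'b'  n16⇒n17
[61] read 'a'  n17⇒n18  → match P4@[58:61]
[62] read 'b'  n18⇒n1 ·f
[63] read 'e'  n1⇒n10
[64] read 'a'  n10⇒n11
[65] read 'c'  n11⇒n12  → match P6@[65:65]
[66] read 'b'  n12⇒n13
[67] read 'e'  n13⇒n14  → match P3@[62:67]
[68] read 'd'  n14⇒n15 ·f
[69] read 'a'  n15⇒n16
[70] read 'b'  n16⇒n17
[71] read 'a'  n17⇒n18  → match P4@[68:71]
[72] read 'b'  n18⇒n1 ·f

Result: [[4,5],[4,6],[6,2],[7,6],[9,2],[10,6],[16,2],[19,5],[19,6],[23,6],[26,6],[28,2],[30,2],[33,6],[36,2],[40,4],[46,5],[46,6],[47,1],[48,6],[49,6],[51,6],[52,1],[54,6],[61,4],[65,6],[67,3],[71,4]]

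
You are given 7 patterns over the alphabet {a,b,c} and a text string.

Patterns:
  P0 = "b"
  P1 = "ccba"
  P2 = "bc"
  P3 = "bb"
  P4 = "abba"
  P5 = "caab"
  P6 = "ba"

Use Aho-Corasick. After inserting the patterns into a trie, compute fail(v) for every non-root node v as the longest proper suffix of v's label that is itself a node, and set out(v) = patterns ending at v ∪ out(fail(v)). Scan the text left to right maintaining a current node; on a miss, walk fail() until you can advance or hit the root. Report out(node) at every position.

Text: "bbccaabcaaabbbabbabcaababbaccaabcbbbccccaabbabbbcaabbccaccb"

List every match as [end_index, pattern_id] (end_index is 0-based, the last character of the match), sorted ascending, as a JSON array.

Build:
Trie (insert patterns):
  n0 'ε': a→8 b→1 c→2
  n1 'b': a→15 b→7 c→6  ←P0
  n2 'c': a→12 c→3
  n3 'cc': b→4
  n4 'ccb': a→5
  n5 'ccba': ·  ←P1
  n6 'bc': ·  ←P2
  n7 'bb': ·  ←P3
  n8 'a': b→9
  n9 'ab': b→10
  n10 'abb': a→11
  n11 'abba': ·  ←P4
  n12 'ca': a→13
  n13 'caa': b→14
  n14 'caab': ·  ←P5
  n15 'ba': ·  ←P6

Failure links (BFS by depth):
  n1('b'): parent n0 fail=0; on 'b' 0 → fail=0;  out {0}∪∅={0}
  n2('c'): parent n0 fail=0; on 'c' 0 → fail=0;  out ∅∪∅=∅
  n8('a'): parent n0 fail=0; on 'a' 0 → fail=0;  out ∅∪∅=∅
  n3('cc'): parent n2 fail=0; on 'c' 0 → fail=2;  out ∅∪∅=∅
  n6('bc'): parent n1 fail=0; on 'c' 0 → fail=2;  out {2}∪∅={2}
  n7('bb'): parent n1 fail=0; on 'b' 0 → fail=1;  out {3}∪{0}={0,3}
  n9('ab'): parent n8 fail=0; on 'b' 0 → fail=1;  out ∅∪{0}={0}
  n12('ca'): parent n2 fail=0; on 'a' 0 → fail=8;  out ∅∪∅=∅
  n15('ba'): parent n1 fail=0; on 'a' 0 → fail=8;  out {6}∪∅={6}
  n4('ccb'): parent n3 fail=2; on 'b' 2→0 → fail=1;  out ∅∪{0}={0}
  n10('abb'): parent n9 fail=1; on 'b' 1 → fail=7;  out ∅∪{0,3}={0,3}
  n13('caa'): parent n12 fail=8; on 'a' 8→0 → fail=8;  out ∅∪∅=∅
  n5('ccba'): parent n4 fail=1; on 'a' 1 → fail=15;  out {1}∪{6}={1,6}
  n11('abba'): parent n10 fail=7; on 'a' 7→1 → fail=15;  out {4}∪{6}={4,6}
  n14('caab'): parent n13 fail=8; on 'b' 8 → fail=9;  out {5}∪{0}={0,5}

Text stream:
[0] read 'b'  n0⇒n1  → match P0@[0:0]
[1] read 'b'  n1⇒n7  → match P0@[1:1],P3@[0:1]
[2] read 'c'  n7⇒n6 (fail-walked)  → match P2@[1:2]
[3] read 'c'  n6⇒n3 (fail-walked)
[4] read 'a'  n3⇒n12 (fail-walked)
[5] read 'a'  n12⇒n13
[6] read 'b'  n13⇒n14  → match P0@[6:6],P5@[3:6]
[7] read 'c'  n14⇒n6 (fail-walked)  → match P2@[6:7]
[8] read 'a'  n6⇒n12 (fail-walked)
[9] read 'a'  n12⇒n13
[10] read 'a'  n13⇒n8 (fail-walked)
[11] read 'b'  n8⇒n9  → match P0@[11:11]
[12] read 'b'  n9⇒n10  → match P0@[12:12],P3@[11:12]
[13] read 'b'  n10⇒n7 (fail-walked)  → match P0@[13:13],P3@[12:13]
[14] read 'a'  n7⇒n15 (fail-walked)  → match P6@[13:14]
[15] read 'b'  n15⇒n9 (fail-walked)  → match P0@[15:15]
[16] read 'b'  n9⇒n10  → match P0@[16:16],P3@[15:16]
[17] read 'a'  n10⇒n11  → match P4@[14:17],P6@[16:17]
[18] read 'b'  n11⇒n9 (fail-walked)  → match P0@[18:18]
[19] read 'c'  n9⇒n6 (fail-walked)  → match P2@[18:19]
[20] read 'a'  n6⇒n12 (fail-walked)
[21] read 'a'  n12⇒n13
[22] read 'b'  n13⇒n14  → match P0@[22:22],P5@[19:22]
[23] read 'a'  n14⇒n15 (fail-walked)  → match P6@[22:23]
[24] read 'b'  n15⇒n9 (fail-walked)  → match P0@[24:24]
[25] read 'b'  n9⇒n10  → match P0@[25:25],P3@[24:25]
[26] read 'a'  n10⇒n11  → match P4@[23:26],P6@[25:26]
[27] read 'c'  n11⇒n2 (fail-walked)
[28] read 'c'  n2⇒n3
[29] read 'a'  n3⇒n12 (fail-walked)
[30] read 'a'  n12⇒n13
[31] read 'b'  n13⇒n14  → match P0@[31:31],P5@[28:31]
[32] read 'c'  n14⇒n6 (fail-walked)  → match P2@[31:32]
[33] read 'b'  n6⇒n1 (fail-walked)  → match P0@[33:33]
[34] read 'b'  n1⇒n7  → match P0@[34:34],P3@[33:34]
[35] read 'b'  n7⇒n7 (fail-walked)  → match P0@[35:35],P3@[34:35]
[36] read 'c'  n7⇒n6 (fail-walked)  → match P2@[35:36]
[37] read 'c'  n6⇒n3 (fail-walked)
[38] read 'c'  n3⇒n3 (fail-walked)
[39] read 'c'  n3⇒n3 (fail-walked)
[40] read 'a'  n3⇒n12 (fail-walked)
[41] read 'a'  n12⇒n13
[42] read 'b'  n13⇒n14  → match P0@[42:42],P5@[39:42]
[43] read 'b'  n14⇒n10 (fail-walked)  → match P0@[43:43],P3@[42:43]
[44] read 'a'  n10⇒n11  → match P4@[41:44],P6@[43:44]
[45] read 'b'  n11⇒n9 (fail-walked)  → match P0@[45:45]
[46] read 'b'  n9⇒n10  → match P0@[46:46],P3@[45:46]
[47] read 'b'  n10⇒n7 (fail-walked)  → match P0@[47:47],P3@[46:47]
[48] read 'c'  n7⇒n6 (fail-walked)  → match P2@[47:48]
[49] read 'a'  n6⇒n12 (fail-walked)
[50] read 'a'  n12⇒n13
[51] read 'b'  n13⇒n14  → match P0@[51:51],P5@[48:51]
[52] read 'b'  n14⇒n10 (fail-walked)  → match P0@[52:52],P3@[51:52]
[53] read 'c'  n10⇒n6 (fail-walked)  → match P2@[52:53]
[54] read 'c'  n6⇒n3 (fail-walked)
[55] read 'a'  n3⇒n12 (fail-walked)
[56] read 'c'  n12⇒n2 (fail-walked)
[57] read 'c'  n2⇒n3
[58] read 'b'  n3⇒n4  → match P0@[58:58]

Matches: [[0,0],[1,0],[1,3],[2,2],[6,0],[6,5],[7,2],[11,0],[12,0],[12,3],[13,0],[13,3],[14,6],[15,0],[16,0],[16,3],[17,4],[17,6],[18,0],[19,2],[22,0],[22,5],[23,6],[24,0],[25,0],[25,3],[26,4],[26,6],[31,0],[31,5],[32,2],[33,0],[34,0],[34,3],[35,0],[35,3],[36,2],[42,0],[42,5],[43,0],[43,3],[44,4],[44,6],[45,0],[46,0],[46,3],[47,0],[47,3],[48,2],[51,0],[51,5],[52,0],[52,3],[53,2],[58,0]]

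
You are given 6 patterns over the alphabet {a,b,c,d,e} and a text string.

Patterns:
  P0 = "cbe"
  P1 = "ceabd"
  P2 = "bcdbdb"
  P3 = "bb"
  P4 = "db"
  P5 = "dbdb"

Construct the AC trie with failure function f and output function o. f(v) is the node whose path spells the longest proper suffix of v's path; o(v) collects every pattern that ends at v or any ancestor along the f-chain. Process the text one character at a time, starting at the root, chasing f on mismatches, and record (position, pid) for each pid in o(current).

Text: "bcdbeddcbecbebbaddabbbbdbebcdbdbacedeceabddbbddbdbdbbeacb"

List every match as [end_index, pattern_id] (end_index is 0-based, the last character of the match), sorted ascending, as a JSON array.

Construct AC machine:
Trie nodes:
  n0 'ε': b→8 c→1 d→15
  n1 'c': b→2 e→4
  n2 'cb': e→3
  n3 'cbe': ·  [P0 ends]
  n4 'ce': a→5
  n5 'cea': b→6
  n6 'ceab': d→7
  n7 'ceabd': ·  [P1 ends]
  n8 'b': b→14 c→9
  n9 'bc': d→10
  n10 'bcd': b→11
  n11 'bcdb': d→12
  n12 'bcdbd': b→13
  n13 'bcdbdb': ·  [P2 ends]
  n14 'bb': ·  [P3 ends]
  n15 'd': b→16
  n16 'db': d→17  [P4 ends]
  n17 'dbd': b→18
  n18 'dbdb': ·  [P5 ends]

BFS fail/out derivation:
  fail(1) 'c': from fail(0)=0 chase 'c': 0 ⇒ 0;  out=∅∪out(0)=∅
  fail(8) 'b': from fail(0)=0 chase 'b': 0 ⇒ 0;  out=∅∪out(0)=∅
  fail(15) 'd': from fail(0)=0 chase 'd': 0 ⇒ 0;  out=∅∪out(0)=∅
  fail(2) 'cb': from fail(1)=0 chase 'b': 0 ⇒ 8;  out=∅∪out(8)=∅
  fail(4) 'ce': from fail(1)=0 chase 'e': 0 ⇒ 0;  out=∅∪out(0)=∅
  fail(9) 'bc': from fail(8)=0 chase 'c': 0 ⇒ 1;  out=∅∪out(1)=∅
  fail(14) 'bb': from fail(8)=0 chase 'b': 0 ⇒ 8;  out={3}∪out(8)={3}
  fail(16) 'db': from fail(15)=0 chase 'b': 0 ⇒ 8;  out={4}∪out(8)={4}
  fail(3) 'cbe': from fail(2)=8 chase 'e': 8→0 ⇒ 0;  out={0}∪out(0)={0}
  fail(5) 'cea': from fail(4)=0 chase 'a': 0 ⇒ 0;  out=∅∪out(0)=∅
  fail(10) 'bcd': from fail(9)=1 chase 'd': 1→0 ⇒ 15;  out=∅∪out(15)=∅
  fail(17) 'dbd': from fail(16)=8 chase 'd': 8→0 ⇒ 15;  out=∅∪out(15)=∅
  fail(6) 'ceab': from fail(5)=0 chase 'b': 0 ⇒ 8;  out=∅∪out(8)=∅
  fail(11) 'bcdb': from fail(10)=15 chase 'b': 15 ⇒ 16;  out=∅∪out(16)={4}
  fail(18) 'dbdb': from fail(17)=15 chase 'b': 15 ⇒ 16;  out={5}∪out(16)={4,5}
  fail(7) 'ceabd': from fail(6)=8 chase 'd': 8→0 ⇒ 15;  out={1}∪out(15)={1}
  fail(12) 'bcdbd': from fail(11)=16 chase 'd': 16 ⇒ 17;  out=∅∪out(17)=∅
  fail(13) 'bcdbdb': from fail(12)=17 chase 'b': 17 ⇒ 18;  out={2}∪out(18)={2,4,5}

Scan:
i=0 'b': node 0→8
i=1 'c': node 8→9
i=2 'd': node 9→10
i=3 'b': node 10→11  ** P4@[2:3]
i=4 'e': node 11→0 (via fail)
i=5 'd': node 0→15
i=6 'd': node 15→15 (via fail)
i=7 'c': node 15→1 (via fail)
i=8 'b': node 1→2
i=9 'e': node 2→3  ** P0@[7:9]
i=10 'c': node 3→1 (via fail)
i=11 'b': node 1→2
i=12 'e': node 2→3  ** P0@[10:12]
i=13 'b': node 3→8 (via fail)
i=14 'b': node 8→14  ** P3@[13:14]
i=15 'a': node 14→0 (via fail)
i=16 'd': node 0→15
i=17 'd': node 15→15 (via fail)
i=18 'a': node 15→0 (via fail)
i=19 'b': node 0→8
i=20 'b': node 8→14  ** P3@[19:20]
i=21 'b': node 14→14 (via fail)  ** P3@[20:21]
i=22 'b': node 14→14 (via fail)  ** P3@[21:22]
i=23 'd': node 14→15 (via fail)
i=24 'b': node 15→16  ** P4@[23:24]
i=25 'e': node 16→0 (via fail)
i=26 'b': node 0→8
i=27 'c': node 8→9
i=28 'd': node 9→10
i=29 'b': node 10→11  ** P4@[28:29]
i=30 'd': node 11→12
i=31 'b': node 12→13  ** P2@[26:31],P4@[30:31],P5@[28:31]
i=32 'a': node 13→0 (via fail)
i=33 'c': node 0→1
i=34 'e': node 1→4
i=35 'd': node 4→15 (via fail)
i=36 'e': node 15→0 (via fail)
i=37 'c': node 0→1
i=38 'e': node 1→4
i=39 'a': node 4→5
i=40 'b': node 5→6
i=41 'd': node 6→7  ** P1@[37:41]
i=42 'd': node 7→15 (via fail)
i=43 'b': node 15→16  ** P4@[42:43]
i=44 'b': node 16→14 (via fail)  ** P3@[43:44]
i=45 'd': node 14→15 (via fail)
i=46 'd': node 15→15 (via fail)
i=47 'b': node 15→16  ** P4@[46:47]
i=48 'd': node 16→17
i=49 'b': node 17→18  ** P4@[48:49],P5@[46:49]
i=50 'd': node 18→17 (via fail)
i=51 'b': node 17→18  ** P4@[50:51],P5@[48:51]
i=52 'b': node 18→14 (via fail)  ** P3@[51:52]
i=53 'e': node 14→0 (via fail)
i=54 'a': node 0→0
i=55 'c': node 0→1
i=56 'b': node 1→2

All matches (sorted): [[3,4],[9,0],[12,0],[14,3],[20,3],[21,3],[22,3],[24,4],[29,4],[31,2],[31,4],[31,5],[41,1],[43,4],[44,3],[47,4],[49,4],[49,5],[51,4],[51,5],[52,3]]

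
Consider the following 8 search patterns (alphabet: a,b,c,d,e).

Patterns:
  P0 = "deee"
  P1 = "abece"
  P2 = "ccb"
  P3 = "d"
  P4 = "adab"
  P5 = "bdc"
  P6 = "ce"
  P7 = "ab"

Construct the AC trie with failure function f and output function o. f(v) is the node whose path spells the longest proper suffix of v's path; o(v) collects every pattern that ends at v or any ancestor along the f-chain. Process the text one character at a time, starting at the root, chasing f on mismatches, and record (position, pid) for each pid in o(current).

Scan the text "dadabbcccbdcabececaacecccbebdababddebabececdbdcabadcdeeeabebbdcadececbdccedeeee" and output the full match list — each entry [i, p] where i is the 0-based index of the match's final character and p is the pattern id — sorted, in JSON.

Build automaton:
Trie (insert patterns):
  0='ε' goto a→5 b→16 c→10 d→1
  1='d' goto e→2  ←P3
  2='de' goto e→3
  3='dee' goto e→4
  4='deee' goto ·  ←P0
  5='a' goto b→6 d→13
  6='ab' goto e→7  ←P7
  7='abe' goto c→8
  8='abec' goto e→9
  9='abece' goto ·  ←P1
  10='c' goto c→11 e→19
  11='cc' goto b→12
  12='ccb' goto ·  ←P2
  13='ad' goto a→14
  14='ada' goto b→15
  15='adab' goto ·  ←P4
  16='b' goto d→17
  17='bd' goto c→18
  18='bdc' goto ·  ←P5
  19='ce' goto ·  ←P6

Failure links (BFS by depth):
  n1('d'): parent n0 fail=0; on 'd' 0 → fail=0;  out {3}∪∅={3}
  n5('a'): parent n0 fail=0; on 'a' 0 → fail=0;  out ∅∪∅=∅
  n10('c'): parent n0 fail=0; on 'c' 0 → fail=0;  out ∅∪∅=∅
  n16('b'): parent n0 fail=0; on 'b' 0 → fail=0;  out ∅∪∅=∅
  n2('de'): parent n1 fail=0; on 'e' 0 → fail=0;  out ∅∪∅=∅
  n6('ab'): parent n5 fail=0; on 'b' 0 → fail=16;  out {7}∪∅={7}
  n11('cc'): parent n10 fail=0; on 'c' 0 → fail=10;  out ∅∪∅=∅
  n13('ad'): parent n5 fail=0; on 'd' 0 → fail=1;  out ∅∪{3}={3}
  n17('bd'): parent n16 fail=0; on 'd' 0 → fail=1;  out ∅∪{3}={3}
  n19('ce'): parent n10 fail=0; on 'e' 0 → fail=0;  out {6}∪∅={6}
  n3('dee'): parent n2 fail=0; on 'e' 0 → fail=0;  out ∅∪∅=∅
  n7('abe'): parent n6 fail=16; on 'e' 16→0 → fail=0;  out ∅∪∅=∅
  n12('ccb'): parent n11 fail=10; on 'b' 10→0 → fail=16;  out {2}∪∅={2}
  n14('ada'): parent n13 fail=1; on 'a' 1→0 → fail=5;  out ∅∪∅=∅
  n18('bdc'): parent n17 fail=1; on 'c' 1→0 → fail=10;  out {5}∪∅={5}
  n4('deee'): parent n3 fail=0; on 'e' 0 → fail=0;  out {0}∪∅={0}
  n8('abec'): parent n7 fail=0; on 'c' 0 → fail=10;  out ∅∪∅=∅
  n15('adab'): parent n14 fail=5; on 'b' 5 → fail=6;  out {4}∪{7}={4,7}
  n9('abece'): parent n8 fail=10; on 'e' 10 → fail=19;  out {1}∪{6}={1,6}

Text stream:
[0] read 'd'  n0⇒n1  → match P3@[0:0]
[1] read 'a'  n1⇒n5 ·f
[2] read 'd'  n5⇒n13  → match P3@[2:2]
[3] read 'a'  n13⇒n14
[4] read 'b'  n14⇒n15  → match P4@[1:4],P7@[3:4]
[5] read 'b'  n15⇒n16 ·f
[6] read 'c'  n16⇒n10 ·f
[7] read 'c'  n10⇒n11
[8] read 'c'  n11⇒n11 ·f
[9] read 'b'  n11⇒n12  → match P2@[7:9]
[10] read 'd'  n12⇒n17 ·f  → match P3@[10:10]
[11] read 'c'  n17⇒n18  → match P5@[9:11]
[12] read 'a'  n18⇒n5 ·f
[13] read 'b'  n5⇒n6  → match P7@[12:13]
[14] read 'e'  n6⇒n7
[15] read 'c'  n7⇒n8
[16] read 'e'  n8⇒n9  → match P1@[12:16],P6@[15:16]
[17] read 'c'  n9⇒n10 ·f
[18] read 'a'  n10⇒n5 ·f
[19] read 'a'  n5⇒n5 ·f
[20] read 'c'  n5⇒n10 ·f
[21] read 'e'  n10⇒n19  → match P6@[20:21]
[22] read 'c'  n19⇒n10 ·f
[23] read 'c'  n10⇒n11
[24] read 'c'  n11⇒n11 ·f
[25] read 'b'  n11⇒n12  → match P2@[23:25]
[26] read 'e'  n12⇒n0 ·f
[27] read 'b'  n0⇒n16
[28] read 'd'  n16⇒n17  → match P3@[28:28]
[29] read 'a'  n17⇒n5 ·f
[30] read 'b'  n5⇒n6  → match P7@[29:30]
[31] read 'a'  n6⇒n5 ·f
[32] read 'b'  n5⇒n6  → match P7@[31:32]
[33] read 'd'  n6⇒n17 ·f  → match P3@[33:33]
[34] read 'd'  n17⇒n1 ·f  → match P3@[34:34]
[35] read 'e'  n1⇒n2
[36] read 'b'  n2⇒n16 ·f
[37] read 'a'  n16⇒n5 ·f
[38] read 'b'  n5⇒n6  → match P7@[37:38]
[39] read 'e'  n6⇒n7
[40] read 'c'  n7⇒n8
[41] read 'e'  n8⇒n9  → match P1@[37:41],P6@[40:41]
[42] read 'c'  n9⇒n10 ·f
[43] read 'd'  n10⇒n1 ·f  → match P3@[43:43]
[44] read 'b'  n1⇒n16 ·f
[45] read 'd'  n16⇒n17  → match P3@[45:45]
[46] read 'c'  n17⇒n18  → match P5@[44:46]
[47] read 'a'  n18⇒n5 ·f
[48] read 'b'  n5⇒n6  → match P7@[47:48]
[49] read 'a'  n6⇒n5 ·f
[50] read 'd'  n5⇒n13  → match P3@[50:50]
[51] read 'c'  n13⇒n10 ·f
[52] read 'd'  n10⇒n1 ·f  → match P3@[52:52]
[53] read 'e'  n1⇒n2
[54] read 'e'  n2⇒n3
[55] read 'e'  n3⇒n4  → match P0@[52:55]
[56] read 'a'  n4⇒n5 ·f
[57] read 'b'  n5⇒n6  → match P7@[56:57]
[58] read 'e'  n6⇒n7
[59] read 'b'  n7⇒n16 ·f
[60] read 'b'  n16⇒n16 ·f
[61] read 'd'  n16⇒n17  → match P3@[61:61]
[62] read 'c'  n17⇒n18  → match P5@[60:62]
[63] read 'a'  n18⇒n5 ·f
[64] read 'd'  n5⇒n13  → match P3@[64:64]
[65] read 'e'  n13⇒n2 ·f
[66] read 'c'  n2⇒n10 ·f
[67] read 'e'  n10⇒n19  → match P6@[66:67]
[68] read 'c'  n19⇒n10 ·f
[69] read 'b'  n10⇒n16 ·f
[70] read 'd'  n16⇒n17  → match P3@[70:70]
[71] read 'c'  n17⇒n18  → match P5@[69:71]
[72] read 'c'  n18⇒n11 ·f
[73] read 'e'  n11⇒n19 ·f  → match P6@[72:73]
[74] read 'd'  n19⇒n1 ·f  → match P3@[74:74]
[75] read 'e'  n1⇒n2
[76] read 'e'  n2⇒n3
[77] read 'e'  n3⇒n4  → match P0@[74:77]
[78] read 'e'  n4⇒n0 ·f

All matches (sorted): [[0,3],[2,3],[4,4],[4,7],[9,2],[10,3],[11,5],[13,7],[16,1],[16,6],[21,6],[25,2],[28,3],[30,7],[32,7],[33,3],[34,3],[38,7],[41,1],[41,6],[43,3],[45,3],[46,5],[48,7],[50,3],[52,3],[55,0],[57,7],[61,3],[62,5],[64,3],[67,6],[70,3],[71,5],[73,6],[74,3],[77,0]]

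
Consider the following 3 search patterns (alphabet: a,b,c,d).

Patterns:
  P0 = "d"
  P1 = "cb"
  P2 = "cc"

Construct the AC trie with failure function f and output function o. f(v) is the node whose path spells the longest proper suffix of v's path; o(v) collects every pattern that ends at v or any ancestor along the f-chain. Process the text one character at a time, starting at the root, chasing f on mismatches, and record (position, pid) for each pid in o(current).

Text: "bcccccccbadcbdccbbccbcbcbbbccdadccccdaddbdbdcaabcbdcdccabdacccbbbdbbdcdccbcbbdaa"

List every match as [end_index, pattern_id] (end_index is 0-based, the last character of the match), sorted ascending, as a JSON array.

Build automaton:
Trie nodes:
  n0 'ε': c→2 d→1
  n1 'd': ·  ←P0
  n2 'c': b→3 c→4
  n3 'cb': ·  ←P1
  n4 'cc': ·  ←P2

BFS fail/out derivation:
  n1('d'): parent n0 fail=0; on 'd' 0 → fail=0;  out {0}∪∅={0}
  n2('c'): parent n0 fail=0; on 'c' 0 → fail=0;  out ∅∪∅=∅
  n3('cb'): parent n2 fail=0; on 'b' 0 → fail=0;  out {1}∪∅={1}
  n4('cc'): parent n2 fail=0; on 'c' 0 → fail=2;  out {2}∪∅={2}

Scan:
pos 0 'b': at 0
pos 1 'c': at 2
pos 2 'c': at 4  emit P2@[1:2]
pos 3 'c': at 4 (via fail)  emit P2@[2:3]
pos 4 'c': at 4 (via fail)  emit P2@[3:4]
pos 5 'c': at 4 (via fail)  emit P2@[4:5]
pos 6 'c': at 4 (via fail)  emit P2@[5:6]
pos 7 'c': at 4 (via fail)  emit P2@[6:7]
pos 8 'b': at 3 (via fail)  emit P1@[7:8]
pos 9 'a': at 0 (via fail)
pos 10 'd': at 1  emit P0@[10:10]
pos 11 'c': at 2 (via fail)
pos 12 'b': at 3  emit P1@[11:12]
pos 13 'd': at 1 (via fail)  emit P0@[13:13]
pos 14 'c': at 2 (via fail)
pos 15 'c': at 4  emit P2@[14:15]
pos 16 'b': at 3 (via fail)  emit P1@[15:16]
pos 17 'b': at 0 (via fail)
pos 18 'c': at 2
pos 19 'c': at 4  emit P2@[18:19]
pos 20 'b': at 3 (via fail)  emit P1@[19:20]
pos 21 'c': at 2 (via fail)
pos 22 'b': at 3  emit P1@[21:22]
pos 23 'c': at 2 (via fail)
pos 24 'b': at 3  emit P1@[23:24]
pos 25 'b': at 0 (via fail)
pos 26 'b': at 0
pos 27 'c': at 2
pos 28 'c': at 4  emit P2@[27:28]
pos 29 'd': at 1 (via fail)  emit P0@[29:29]
pos 30 'a': at 0 (via fail)
pos 31 'd': at 1  emit P0@[31:31]
pos 32 'c': at 2 (via fail)
pos 33 'c': at 4  emit P2@[32:33]
pos 34 'c': at 4 (via fail)  emit P2@[33:34]
pos 35 'c': at 4 (via fail)  emit P2@[34:35]
pos 36 'd': at 1 (via fail)  emit P0@[36:36]
pos 37 'a': at 0 (via fail)
pos 38 'd': at 1  emit P0@[38:38]
pos 39 'd': at 1 (via fail)  emit P0@[39:39]
pos 40 'b': at 0 (via fail)
pos 41 'd': at 1  emit P0@[41:41]
pos 42 'b': at 0 (via fail)
pos 43 'd': at 1  emit P0@[43:43]
pos 44 'c': at 2 (via fail)
pos 45 'a': at 0 (via fail)
pos 46 'a': at 0
pos 47 'b': at 0
pos 48 'c': at 2
pos 49 'b': at 3  emit P1@[48:49]
pos 50 'd': at 1 (via fail)  emit P0@[50:50]
pos 51 'c': at 2 (via fail)
pos 52 'd': at 1 (via fail)  emit P0@[52:52]
pos 53 'c': at 2 (via fail)
pos 54 'c': at 4  emit P2@[53:54]
pos 55 'a': at 0 (via fail)
pos 56 'b': at 0
pos 57 'd': at 1  emit P0@[57:57]
pos 58 'a': at 0 (via fail)
pos 59 'c': at 2
pos 60 'c': at 4  emit P2@[59:60]
pos 61 'c': at 4 (via fail)  emit P2@[60:61]
pos 62 'b': at 3 (via fail)  emit P1@[61:62]
pos 63 'b': at 0 (via fail)
pos 64 'b': at 0
pos 65 'd': at 1  emit P0@[65:65]
pos 66 'b': at 0 (via fail)
pos 67 'b': at 0
pos 68 'd': at 1  emit P0@[68:68]
pos 69 'c': at 2 (via fail)
pos 70 'd': at 1 (via fail)  emit P0@[70:70]
pos 71 'c': at 2 (via fail)
pos 72 'c': at 4  emit P2@[71:72]
pos 73 'b': at 3 (via fail)  emit P1@[72:73]
pos 74 'c': at 2 (via fail)
pos 75 'b': at 3  emit P1@[74:75]
pos 76 'b': at 0 (via fail)
pos 77 'd': at 1  emit P0@[77:77]
pos 78 'a': at 0 (via fail)
pos 79 'a': at 0

Result: [[2,2],[3,2],[4,2],[5,2],[6,2],[7,2],[8,1],[10,0],[12,1],[13,0],[15,2],[16,1],[19,2],[20,1],[22,1],[24,1],[28,2],[29,0],[31,0],[33,2],[34,2],[35,2],[36,0],[38,0],[39,0],[41,0],[43,0],[49,1],[50,0],[52,0],[54,2],[57,0],[60,2],[61,2],[62,1],[65,0],[68,0],[70,0],[72,2],[73,1],[75,1],[77,0]]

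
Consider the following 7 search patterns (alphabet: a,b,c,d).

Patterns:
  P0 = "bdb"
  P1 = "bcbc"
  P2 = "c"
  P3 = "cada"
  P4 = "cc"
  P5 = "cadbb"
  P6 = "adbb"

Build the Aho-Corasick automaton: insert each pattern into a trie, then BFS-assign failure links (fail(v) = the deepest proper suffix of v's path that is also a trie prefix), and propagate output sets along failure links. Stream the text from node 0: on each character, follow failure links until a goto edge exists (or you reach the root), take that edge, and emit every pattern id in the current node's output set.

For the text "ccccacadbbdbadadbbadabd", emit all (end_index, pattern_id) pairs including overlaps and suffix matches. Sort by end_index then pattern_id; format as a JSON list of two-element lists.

Build:
Trie nodes:
  n0 'ε': a→14 b→1 c→7
  n1 'b': c→4 d→2
  n2 'bd': b→3
  n3 'bdb': ·  [P0 ends]
  n4 'bc': b→5
  n5 'bcb': c→6
  n6 'bcbc': ·  [P1 ends]
  n7 'c': a→8 c→11  [P2 ends]
  n8 'ca': d→9
  n9 'cad': a→10 b→12
  n10 'cada': ·  [P3 ends]
  n11 'cc': ·  [P4 ends]
  n12 'cadb': b→13
  n13 'cadbb': ·  [P5 ends]
  n14 'a': d→15
  n15 'ad': b→16
  n16 'adb': b→17
  n17 'adbb': ·  [P6 ends]

BFS fail/out derivation:
  n1('b'): parent n0 fail=0; on 'b' 0 → fail=0;  out ∅∪∅=∅
  n7('c'): parent n0 fail=0; on 'c' 0 → fail=0;  out {2}∪∅={2}
  n14('a'): parent n0 fail=0; on 'a' 0 → fail=0;  out ∅∪∅=∅
  n2('bd'): parent n1 fail=0; on 'd' 0 → fail=0;  out ∅∪∅=∅
  n4('bc'): parent n1 fail=0; on 'c' 0 → fail=7;  out ∅∪{2}={2}
  n8('ca'): parent n7 fail=0; on 'a' 0 → fail=14;  out ∅∪∅=∅
  n11('cc'): parent n7 fail=0; on 'c' 0 → fail=7;  out {4}∪{2}={2,4}
  n15('ad'): parent n14 fail=0; on 'd' 0 → fail=0;  out ∅∪∅=∅
  n3('bdb'): parent n2 fail=0; on 'b' 0 → fail=1;  out {0}∪∅={0}
  n5('bcb'): parent n4 fail=7; on 'b' 7→0 → fail=1;  out ∅∪∅=∅
  n9('cad'): parent n8 fail=14; on 'd' 14 → fail=15;  out ∅∪∅=∅
  n16('adb'): parent n15 fail=0; on 'b' 0 → fail=1;  out ∅∪∅=∅
  n6('bcbc'): parent n5 fail=1; on 'c' 1 → fail=4;  out {1}∪{2}={1,2}
  n10('cada'): parent n9 fail=15; on 'a' 15→0 → fail=14;  out {3}∪∅={3}
  n12('cadb'): parent n9 fail=15; on 'b' 15 → fail=16;  out ∅∪∅=∅
  n17('adbb'): parent n16 fail=1; on 'b' 1→0 → fail=1;  out {6}∪∅={6}
  n13('cadbb'): parent n12 fail=16; on 'b' 16 → fail=17;  out {5}∪{6}={5,6}

Run:
pos 0 'c': at 7  ** P2@[0:0]
pos 1 'c': at 11  ** P2@[1:1],P4@[0:1]
pos 2 'c': at 11 (fail-walked)  ** P2@[2:2],P4@[1:2]
pos 3 'c': at 11 (fail-walked)  ** P2@[3:3],P4@[2:3]
pos 4 'a': at 8 (fail-walked)
pos 5 'c': at 7 (fail-walked)  ** P2@[5:5]
pos 6 'a': at 8
pos 7 'd': at 9
pos 8 'b': at 12
pos 9 'b': at 13  ** P5@[5:9],P6@[6:9]
pos 10 'd': at 2 (fail-walked)
pos 11 'b': at 3  ** P0@[9:11]
pos 12 'a': at 14 (fail-walked)
pos 13 'd': at 15
pos 14 'a': at 14 (fail-walked)
pos 15 'd': at 15
pos 16 'b': at 16
pos 17 'b': at 17  ** P6@[14:17]
pos 18 'a': at 14 (fail-walked)
pos 19 'd': at 15
pos 20 'a': at 14 (fail-walked)
pos 21 'b': at 1 (fail-walked)
pos 22 'd': at 2

All matches (sorted): [[0,2],[1,2],[1,4],[2,2],[2,4],[3,2],[3,4],[5,2],[9,5],[9,6],[11,0],[17,6]]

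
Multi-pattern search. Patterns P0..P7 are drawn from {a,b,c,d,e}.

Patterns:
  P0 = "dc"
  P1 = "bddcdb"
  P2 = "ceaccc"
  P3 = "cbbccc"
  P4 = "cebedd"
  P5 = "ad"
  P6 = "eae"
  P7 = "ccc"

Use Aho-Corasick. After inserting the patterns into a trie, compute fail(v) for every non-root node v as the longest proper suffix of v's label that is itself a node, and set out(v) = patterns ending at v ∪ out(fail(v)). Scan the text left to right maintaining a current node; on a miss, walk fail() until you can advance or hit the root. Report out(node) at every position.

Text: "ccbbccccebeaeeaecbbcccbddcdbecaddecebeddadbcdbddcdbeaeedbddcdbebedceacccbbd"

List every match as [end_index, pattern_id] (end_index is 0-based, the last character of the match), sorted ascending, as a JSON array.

Construct AC machine:
Trie (insert patterns):
  n0 'ε': a→24 b→3 c→9 d→1 e→26
  n1 'd': c→2
  n2 'dc': ·  [P0 ends]
  n3 'b': d→4
  n4 'bd': d→5
  n5 'bdd': c→6
  n6 'bddc': d→7
  n7 'bddcd': b→8
  n8 'bddcdb': ·  [P1 ends]
  n9 'c': b→15 c→29 e→10
  n10 'ce': a→11 b→20
  n11 'cea': c→12
  n12 'ceac': c→13
  n13 'ceacc': c→14
  n14 'ceaccc': ·  [P2 ends]
  n15 'cb': b→16
  n16 'cbb': c→17
  n17 'cbbc': c→18
  n18 'cbbcc': c→19
  n19 'cbbccc': ·  [P3 ends]
  n20 'ceb': e→21
  n21 'cebe': d→22
  n22 'cebed': d→23
  n23 'cebedd': ·  [P4 ends]
  n24 'a': d→25
  n25 'ad': ·  [P5 ends]
  n26 'e': a→27
  n27 'ea': e→28
  n28 'eae': ·  [P6 ends]
  n29 'cc': c→30
  n30 'ccc': ·  [P7 ends]

Failure links (BFS by depth):
  n1('d'): parent n0 fail=0; on 'd' 0 → fail=0;  out ∅∪∅=∅
  n3('b'): parent n0 fail=0; on 'b' 0 → fail=0;  out ∅∪∅=∅
  n9('c'): parent n0 fail=0; on 'c' 0 → fail=0;  out ∅∪∅=∅
  n24('a'): parent n0 fail=0; on 'a' 0 → fail=0;  out ∅∪∅=∅
  n26('e'): parent n0 fail=0; on 'e' 0 → fail=0;  out ∅∪∅=∅
  n2('dc'): parent n1 fail=0; on 'c' 0 → fail=9;  out {0}∪∅={0}
  n4('bd'): parent n3 fail=0; on 'd' 0 → fail=1;  out ∅∪∅=∅
  n10('ce'): parent n9 fail=0; on 'e' 0 → fail=26;  out ∅∪∅=∅
  n15('cb'): parent n9 fail=0; on 'b' 0 → fail=3;  out ∅∪∅=∅
  n25('ad'): parent n24 fail=0; on 'd' 0 → fail=1;  out {5}∪∅={5}
  n27('ea'): parent n26 fail=0; on 'a' 0 → fail=24;  out ∅∪∅=∅
  n29('cc'): parent n9 fail=0; on 'c' 0 → fail=9;  out ∅∪∅=∅
  n5('bdd'): parent n4 fail=1; on 'd' 1→0 → fail=1;  out ∅∪∅=∅
  n11('cea'): parent n10 fail=26; on 'a' 26 → fail=27;  out ∅∪∅=∅
  n16('cbb'): parent n15 fail=3; on 'b' 3→0 → fail=3;  out ∅∪∅=∅
  n20('ceb'): parent n10 fail=26; on 'b' 26→0 → fail=3;  out ∅∪∅=∅
  n28('eae'): parent n27 fail=24; on 'e' 24→0 → fail=26;  out {6}∪∅={6}
  n30('ccc'): parent n29 fail=9; on 'c' 9 → fail=29;  out {7}∪∅={7}
  n6('bddc'): parent n5 fail=1; on 'c' 1 → fail=2;  out ∅∪{0}={0}
  n12('ceac'): parent n11 fail=27; on 'c' 27→24→0 → fail=9;  out ∅∪∅=∅
  n17('cbbc'): parent n16 fail=3; on 'c' 3→0 → fail=9;  out ∅∪∅=∅
  n21('cebe'): parent n20 fail=3; on 'e' 3→0 → fail=26;  out ∅∪∅=∅
  n7('bddcd'): parent n6 fail=2; on 'd' 2→9→0 → fail=1;  out ∅∪∅=∅
  n13('ceacc'): parent n12 fail=9; on 'c' 9 → fail=29;  out ∅∪∅=∅
  n18('cbbcc'): parent n17 fail=9; on 'c' 9 → fail=29;  out ∅∪∅=∅
  n22('cebed'): parent n21 fail=26; on 'd' 26→0 → fail=1;  out ∅∪∅=∅
  n8('bddcdb'): parent n7 fail=1; on 'b' 1→0 → fail=3;  out {1}∪∅={1}
  n14('ceaccc'): parent n13 fail=29; on 'c' 29 → fail=30;  out {2}∪{7}={2,7}
  n19('cbbccc'): parent n18 fail=29; on 'c' 29 → fail=30;  out {3}∪{7}={3,7}
  n23('cebedd'): parent n22 fail=1; on 'd' 1→0 → fail=1;  out {4}∪∅={4}

Scan:
pos 0 'c': at 9
pos 1 'c': at 29
pos 2 'b': at 15 (fail-walked)
pos 3 'b': at 16
pos 4 'c': at 17
pos 5 'c': at 18
pos 6 'c': at 19  ** P3@[1:6],P7@[4:6]
pos 7 'c': at 30 (fail-walked)  ** P7@[5:7]
pos 8 'e': at 10 (fail-walked)
pos 9 'b': at 20
pos 10 'e': at 21
pos 11 'a': at 27 (fail-walked)
pos 12 'e': at 28  ** P6@[10:12]
pos 13 'e': at 26 (fail-walked)
pos 14 'a': at 27
pos 15 'e': at 28  ** P6@[13:15]
pos 16 'c': at 9 (fail-walked)
pos 17 'b': at 15
pos 18 'b': at 16
pos 19 'c': at 17
pos 20 'c': at 18
pos 21 'c': at 19  ** P3@[16:21],P7@[19:21]
pos 22 'b': at 15 (fail-walked)
pos 23 'd': at 4 (fail-walked)
pos 24 'd': at 5
pos 25 'c': at 6  ** P0@[24:25]
pos 26 'd': at 7
pos 27 'b': at 8  ** P1@[22:27]
pos 28 'e': at 26 (fail-walked)
pos 29 'c': at 9 (fail-walked)
pos 30 'a': at 24 (fail-walked)
pos 31 'd': at 25  ** P5@[30:31]
pos 32 'd': at 1 (fail-walked)
pos 33 'e': at 26 (fail-walked)
pos 34 'c': at 9 (fail-walked)
pos 35 'e': at 10
pos 36 'b': at 20
pos 37 'e': at 21
pos 38 'd': at 22
pos 39 'd': at 23  ** P4@[34:39]
pos 40 'a': at 24 (fail-walked)
pos 41 'd': at 25  ** P5@[40:41]
pos 42 'b': at 3 (fail-walked)
pos 43 'c': at 9 (fail-walked)
pos 44 'd': at 1 (fail-walked)
pos 45 'b': at 3 (fail-walked)
pos 46 'd': at 4
pos 47 'd': at 5
pos 48 'c': at 6  ** P0@[47:48]
pos 49 'd': at 7
pos 50 'b': at 8  ** P1@[45:50]
pos 51 'e': at 26 (fail-walked)
pos 52 'a': at 27
pos 53 'e': at 28  ** P6@[51:53]
pos 54 'e': at 26 (fail-walked)
pos 55 'd': at 1 (fail-walked)
pos 56 'b': at 3 (fail-walked)
pos 57 'd': at 4
pos 58 'd': at 5
pos 59 'c': at 6  ** P0@[58:59]
pos 60 'd': at 7
pos 61 'b': at 8  ** P1@[56:61]
pos 62 'e': at 26 (fail-walked)
pos 63 'b': at 3 (fail-walked)
pos 64 'e': at 26 (fail-walked)
pos 65 'd': at 1 (fail-walked)
pos 66 'c': at 2  ** P0@[65:66]
pos 67 'e': at 10 (fail-walked)
pos 68 'a': at 11
pos 69 'c': at 12
pos 70 'c': at 13
pos 71 'c': at 14  ** P2@[66:71],P7@[69:71]
pos 72 'b': at 15 (fail-walked)
pos 73 'b': at 16
pos 74 'd': at 4 (fail-walked)

All matches (sorted): [[6,3],[6,7],[7,7],[12,6],[15,6],[21,3],[21,7],[25,0],[27,1],[31,5],[39,4],[41,5],[48,0],[50,1],[53,6],[59,0],[61,1],[66,0],[71,2],[71,7]]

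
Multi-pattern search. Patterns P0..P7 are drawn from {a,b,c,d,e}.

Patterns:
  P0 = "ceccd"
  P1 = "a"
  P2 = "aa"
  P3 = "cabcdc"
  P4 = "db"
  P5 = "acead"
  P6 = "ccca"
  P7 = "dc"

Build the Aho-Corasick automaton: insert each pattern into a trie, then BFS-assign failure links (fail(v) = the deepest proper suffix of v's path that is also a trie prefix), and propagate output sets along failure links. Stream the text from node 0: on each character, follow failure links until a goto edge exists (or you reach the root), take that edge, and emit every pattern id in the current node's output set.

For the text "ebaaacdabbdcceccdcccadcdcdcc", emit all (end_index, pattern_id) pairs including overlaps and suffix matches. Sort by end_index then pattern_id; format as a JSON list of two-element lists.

Construct AC machine:
Trie nodes:
  n0 'ε': a→6 c→1 d→13
  n1 'c': a→8 c→19 e→2
  n2 'ce': c→3
  n3 'cec': c→4
  n4 'cecc': d→5
  n5 'ceccd': ·  [P0 ends]
  n6 'a': a→7 c→15  [P1 ends]
  n7 'aa': ·  [P2 ends]
  n8 'ca': b→9
  n9 'cab': c→10
  n10 'cabc': d→11
  n11 'cabcd': c→12
  n12 'cabcdc': ·  [P3 ends]
  n13 'd': b→14 c→22
  n14 'db': ·  [P4 ends]
  n15 'ac': e→16
  n16 'ace': a→17
  n17 'acea': d→18
  n18 'acead': ·  [P5 ends]
  n19 'cc': c→20
  n20 'ccc': a→21
  n21 'ccca': ·  [P6 ends]
  n22 'dc': ·  [P7 ends]

BFS fail/out derivation:
  n1('c'): parent n0 fail=0; on 'c' 0 → fail=0;  out ∅∪∅=∅
  n6('a'): parent n0 fail=0; on 'a' 0 → fail=0;  out {1}∪∅={1}
  n13('d'): parent n0 fail=0; on 'd' 0 → fail=0;  out ∅∪∅=∅
  n2('ce'): parent n1 fail=0; on 'e' 0 → fail=0;  out ∅∪∅=∅
  n7('aa'): parent n6 fail=0; on 'a' 0 → fail=6;  out {2}∪{1}={1,2}
  n8('ca'): parent n1 fail=0; on 'a' 0 → fail=6;  out ∅∪{1}={1}
  n14('db'): parent n13 fail=0; on 'b' 0 → fail=0;  out {4}∪∅={4}
  n15('ac'): parent n6 fail=0; on 'c' 0 → fail=1;  out ∅∪∅=∅
  n19('cc'): parent n1 fail=0; on 'c' 0 → fail=1;  out ∅∪∅=∅
  n22('dc'): parent n13 fail=0; on 'c' 0 → fail=1;  out {7}∪∅={7}
  n3('cec'): parent n2 fail=0; on 'c' 0 → fail=1;  out ∅∪∅=∅
  n9('cab'): parent n8 fail=6; on 'b' 6→0 → fail=0;  out ∅∪∅=∅
  n16('ace'): parent n15 fail=1; on 'e' 1 → fail=2;  out ∅∪∅=∅
  n20('ccc'): parent n19 fail=1; on 'c' 1 → fail=19;  out ∅∪∅=∅
  n4('cecc'): parent n3 fail=1; on 'c' 1 → fail=19;  out ∅∪∅=∅
  n10('cabc'): parent n9 fail=0; on 'c' 0 → fail=1;  out ∅∪∅=∅
  n17('acea'): parent n16 fail=2; on 'a' 2→0 → fail=6;  out ∅∪{1}={1}
  n21('ccca'): parent n20 fail=19; on 'a' 19→1 → fail=8;  out {6}∪{1}={1,6}
  n5('ceccd'): parent n4 fail=19; on 'd' 19→1→0 → fail=13;  out {0}∪∅={0}
  n11('cabcd'): parent n10 fail=1; on 'd' 1→0 → fail=13;  out ∅∪∅=∅
  n18('acead'): parent n17 fail=6; on 'd' 6→0 → fail=13;  out {5}∪∅={5}
  n12('cabcdc'): parent n11 fail=13; on 'c' 13 → fail=22;  out {3}∪{7}={3,7}

Text stream:
pos 0 'e': at 0
pos 1 'b': at 0
pos 2 'a': at 6  emit P1@[2:2]
pos 3 'a': at 7  emit P1@[3:3],P2@[2:3]
pos 4 'a': at 7 ·f  emit P1@[4:4],P2@[3:4]
pos 5 'c': at 15 ·f
pos 6 'd': at 13 ·f
pos 7 'a': at 6 ·f  emit P1@[7:7]
pos 8 'b': at 0 ·f
pos 9 'b': at 0
pos 10 'd': at 13
pos 11 'c': at 22  emit P7@[10:11]
pos 12 'c': at 19 ·f
pos 13 'e': at 2 ·f
pos 14 'c': at 3
pos 15 'c': at 4
pos 16 'd': at 5  emit P0@[12:16]
pos 17 'c': at 22 ·f  emit P7@[16:17]
pos 18 'c': at 19 ·f
pos 19 'c': at 20
pos 20 'a': at 21  emit P1@[20:20],P6@[17:20]
pos 21 'd': at 13 ·f
pos 22 'c': at 22  emit P7@[21:22]
pos 23 'd': at 13 ·f
pos 24 'c': at 22  emit P7@[23:24]
pos 25 'd': at 13 ·f
pos 26 'c': at 22  emit P7@[25:26]
pos 27 'c': at 19 ·f

Result: [[2,1],[3,1],[3,2],[4,1],[4,2],[7,1],[11,7],[16,0],[17,7],[20,1],[20,6],[22,7],[24,7],[26,7]]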